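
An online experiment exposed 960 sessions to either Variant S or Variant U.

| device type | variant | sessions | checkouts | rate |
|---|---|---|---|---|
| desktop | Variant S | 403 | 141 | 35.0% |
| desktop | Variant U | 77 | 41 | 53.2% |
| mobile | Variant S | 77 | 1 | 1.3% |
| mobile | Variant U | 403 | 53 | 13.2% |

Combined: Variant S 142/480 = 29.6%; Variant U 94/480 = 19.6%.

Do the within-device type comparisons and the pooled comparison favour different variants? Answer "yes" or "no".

Within each device type level (desktop 35.0% vs 53.2%; mobile 1.3% vs 13.2%), Variant U has the higher rate every time. Pooled: 29.6% vs 19.6% — Variant S has the higher rate overall. The two comparisons disagree.

yes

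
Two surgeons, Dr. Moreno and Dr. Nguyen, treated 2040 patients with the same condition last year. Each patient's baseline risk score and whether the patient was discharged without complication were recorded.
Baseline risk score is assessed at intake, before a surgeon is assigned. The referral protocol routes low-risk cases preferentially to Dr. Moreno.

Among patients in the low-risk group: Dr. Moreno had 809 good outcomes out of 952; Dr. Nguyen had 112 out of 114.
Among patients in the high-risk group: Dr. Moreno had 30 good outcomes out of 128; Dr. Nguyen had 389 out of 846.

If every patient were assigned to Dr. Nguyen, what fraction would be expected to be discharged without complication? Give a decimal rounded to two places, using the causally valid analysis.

Baseline risk score is set before the surgeon has any effect — it is not caused by the surgeon — and it independently drives the outcome. That makes it a confounder, so the causal comparison is within baseline risk score levels.
Standardising Dr. Nguyen to the population baseline risk score mix: 0.523·112/114 + 0.477·389/846 = 0.733.

0.73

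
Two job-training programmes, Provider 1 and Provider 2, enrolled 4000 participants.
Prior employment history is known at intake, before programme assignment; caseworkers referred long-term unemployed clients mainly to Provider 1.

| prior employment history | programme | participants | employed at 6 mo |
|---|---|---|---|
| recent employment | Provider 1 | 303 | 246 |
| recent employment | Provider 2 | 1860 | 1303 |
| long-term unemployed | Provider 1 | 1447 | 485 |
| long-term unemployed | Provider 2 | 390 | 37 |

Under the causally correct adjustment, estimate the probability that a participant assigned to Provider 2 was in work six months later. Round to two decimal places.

The prior employment history-specific comparison favours Provider 1 throughout, but the pooled figures favour Provider 2. The question is whether to condition on prior employment history.
Prior employment history differs across programmes for reasons unrelated to any effect of the programme itself, and it separately predicts the outcome — a classic confounder. We must compare within prior employment history levels.
Standardising Provider 2 to the population prior employment history mix: 0.541·1303/1860 + 0.459·37/390 = 0.422.

0.42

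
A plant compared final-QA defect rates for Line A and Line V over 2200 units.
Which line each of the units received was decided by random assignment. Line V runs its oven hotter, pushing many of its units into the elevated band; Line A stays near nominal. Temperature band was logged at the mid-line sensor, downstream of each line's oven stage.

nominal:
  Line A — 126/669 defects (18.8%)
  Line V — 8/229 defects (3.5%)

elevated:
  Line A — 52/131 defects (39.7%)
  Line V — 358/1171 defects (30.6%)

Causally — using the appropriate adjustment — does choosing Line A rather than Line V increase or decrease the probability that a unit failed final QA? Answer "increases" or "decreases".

Within every in-process temperature band level Line V has the lower rate, yet pooled Line A does — Simpson's reversal.
In-process temperature band is recorded after the line and is itself shifted by it — it sits on the causal path from line to outcome. Conditioning on a mediator would strip out part of the effect we want; the pooled comparison gives the total causal effect.
Pooled: Line A 22.2% vs Line V 26.1%; Line A is lower overall.

decreases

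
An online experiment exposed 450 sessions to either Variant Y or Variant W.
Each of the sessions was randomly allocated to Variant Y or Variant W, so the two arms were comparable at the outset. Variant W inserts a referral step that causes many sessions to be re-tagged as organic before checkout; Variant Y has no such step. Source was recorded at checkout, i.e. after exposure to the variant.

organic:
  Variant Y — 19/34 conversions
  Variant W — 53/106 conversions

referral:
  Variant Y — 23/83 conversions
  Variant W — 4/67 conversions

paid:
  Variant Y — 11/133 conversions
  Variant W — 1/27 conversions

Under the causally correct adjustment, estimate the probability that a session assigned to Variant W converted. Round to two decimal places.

The stratified and pooled comparisons disagree (Variant Y wins within each traffic source; Variant W wins overall), so the answer turns on the causal role of traffic source.
The distribution of traffic source is itself part of what the variant does — it is an intermediate outcome. Holding it fixed would remove that part of the effect; the total effect is the pooled difference.
So P(outcome | do(Variant W)) is just the pooled rate for Variant W: 58/200 = 0.290.

0.29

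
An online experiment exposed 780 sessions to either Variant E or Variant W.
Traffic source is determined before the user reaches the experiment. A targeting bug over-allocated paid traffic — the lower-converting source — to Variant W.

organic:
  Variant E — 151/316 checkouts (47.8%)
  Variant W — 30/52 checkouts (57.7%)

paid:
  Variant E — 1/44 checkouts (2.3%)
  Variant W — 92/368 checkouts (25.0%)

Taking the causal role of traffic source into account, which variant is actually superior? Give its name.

Variant W

Since traffic source is a pre-existing factor (not a product of the variant) and it affects the outcome on its own, it is a confounder. The stratified rates, not the pooled rate, identify the causal effect.
Within each level — organic: 47.8% vs 57.7%; paid: 2.3% vs 25.0% — Variant W is higher every time.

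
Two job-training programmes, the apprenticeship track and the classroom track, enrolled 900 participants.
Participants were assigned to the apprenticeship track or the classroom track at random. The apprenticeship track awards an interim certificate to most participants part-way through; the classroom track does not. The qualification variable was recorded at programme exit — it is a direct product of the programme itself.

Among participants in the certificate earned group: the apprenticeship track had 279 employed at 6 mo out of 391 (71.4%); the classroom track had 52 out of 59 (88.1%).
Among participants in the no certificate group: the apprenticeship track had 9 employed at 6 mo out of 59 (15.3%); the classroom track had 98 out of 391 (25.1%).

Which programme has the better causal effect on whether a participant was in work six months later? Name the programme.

the classroom track is higher inside every qualification attained during the programme stratum but the apprenticeship track is higher in aggregate. Whether to stratify depends on how qualification attained during the programme relates to the programme.
Because the programme influences qualification attained during the programme, qualification attained during the programme is a post-treatment mediator, not a confounder. Stratifying on it would bias the estimate; the causal effect is the crude pooled difference.
Pooled: the apprenticeship track 64.0% vs the classroom track 33.3%; the apprenticeship track is higher overall.

the apprenticeship track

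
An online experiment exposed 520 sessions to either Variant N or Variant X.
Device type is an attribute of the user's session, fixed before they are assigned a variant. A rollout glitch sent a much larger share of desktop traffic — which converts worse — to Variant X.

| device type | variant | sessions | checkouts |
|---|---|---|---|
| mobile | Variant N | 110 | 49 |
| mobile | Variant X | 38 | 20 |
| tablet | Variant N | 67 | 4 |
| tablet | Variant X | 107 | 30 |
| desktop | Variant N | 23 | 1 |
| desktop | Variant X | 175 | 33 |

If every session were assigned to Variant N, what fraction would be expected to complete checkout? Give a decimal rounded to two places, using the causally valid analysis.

The stratified and pooled comparisons disagree (Variant X wins within each device type; Variant N wins overall), so the answer turns on the causal role of device type.
Since device type is a pre-existing factor (not a product of the variant) and it affects the outcome on its own, it is a confounder. The stratified rates, not the pooled rate, identify the causal effect.
Standardising Variant N to the population device type mix: 0.285·49/110 + 0.335·4/67 + 0.381·1/23 = 0.163.

0.16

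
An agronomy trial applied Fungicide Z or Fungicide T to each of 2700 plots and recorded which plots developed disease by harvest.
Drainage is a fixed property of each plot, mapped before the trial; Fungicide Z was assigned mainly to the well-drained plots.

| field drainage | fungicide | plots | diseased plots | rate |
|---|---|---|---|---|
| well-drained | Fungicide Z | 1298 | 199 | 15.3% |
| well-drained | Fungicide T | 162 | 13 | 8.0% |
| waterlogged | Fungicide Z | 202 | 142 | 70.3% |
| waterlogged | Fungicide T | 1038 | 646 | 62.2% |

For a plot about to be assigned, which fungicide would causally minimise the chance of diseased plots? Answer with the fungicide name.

Fungicide T

The imbalance in field drainage arose from how plots were allocated, not from anything the fungicide did; and field drainage independently affects the outcome. The pooled gap is confounded — condition on field drainage.
Within each level — well-drained: 15.3% vs 8.0%; waterlogged: 70.3% vs 62.2% — Fungicide T is lower every time.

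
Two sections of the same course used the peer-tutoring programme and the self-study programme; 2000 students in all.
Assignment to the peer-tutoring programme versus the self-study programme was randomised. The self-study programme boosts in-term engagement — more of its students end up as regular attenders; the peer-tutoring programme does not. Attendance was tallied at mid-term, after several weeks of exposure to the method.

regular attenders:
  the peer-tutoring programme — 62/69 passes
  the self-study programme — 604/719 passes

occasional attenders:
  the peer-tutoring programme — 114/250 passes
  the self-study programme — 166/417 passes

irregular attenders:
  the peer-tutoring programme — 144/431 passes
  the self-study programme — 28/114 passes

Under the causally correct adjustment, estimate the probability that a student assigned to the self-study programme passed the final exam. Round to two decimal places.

0.64

The distribution of mid-term attendance is itself part of what the teaching method does — it is an intermediate outcome. Holding it fixed would remove that part of the effect; the total effect is the pooled difference.
So P(outcome | do(the self-study programme)) is just the pooled rate for the self-study programme: 798/1250 = 0.638.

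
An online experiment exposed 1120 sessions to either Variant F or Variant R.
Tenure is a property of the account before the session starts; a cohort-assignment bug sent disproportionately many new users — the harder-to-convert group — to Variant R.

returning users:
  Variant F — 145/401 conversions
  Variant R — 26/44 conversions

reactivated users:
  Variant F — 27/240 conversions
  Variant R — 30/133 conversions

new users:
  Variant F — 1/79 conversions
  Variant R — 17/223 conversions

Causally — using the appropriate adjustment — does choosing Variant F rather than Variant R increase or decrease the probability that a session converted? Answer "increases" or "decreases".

decreases

Within every user tenure level Variant R has the higher rate, yet pooled Variant F does — Simpson's reversal.
Nothing the variant does changes user tenure; the imbalance is an allocation artefact. With user tenure also predicting the outcome, the pooled figure is confounded, and the within-stratum comparison is the causal one.
Within each level — returning users: 36.2% vs 59.1%; reactivated users: 11.2% vs 22.6%; new users: 1.3% vs 7.6% — Variant R is higher every time.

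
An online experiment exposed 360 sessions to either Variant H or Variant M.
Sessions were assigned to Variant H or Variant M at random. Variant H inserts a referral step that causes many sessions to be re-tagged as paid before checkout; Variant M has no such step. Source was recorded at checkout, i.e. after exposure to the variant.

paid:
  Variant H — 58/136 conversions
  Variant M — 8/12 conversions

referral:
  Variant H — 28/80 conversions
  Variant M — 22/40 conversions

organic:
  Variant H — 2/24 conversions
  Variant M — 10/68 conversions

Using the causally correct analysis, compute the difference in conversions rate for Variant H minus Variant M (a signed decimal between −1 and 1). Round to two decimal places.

+0.03

Traffic source lies on the pathway variant → traffic source → outcome, so adjusting for it blocks the indirect effect. For the total causal effect of variant, use the unadjusted pooled rates.
The causal difference is the pooled difference: 0.367 − 0.333 = +0.033.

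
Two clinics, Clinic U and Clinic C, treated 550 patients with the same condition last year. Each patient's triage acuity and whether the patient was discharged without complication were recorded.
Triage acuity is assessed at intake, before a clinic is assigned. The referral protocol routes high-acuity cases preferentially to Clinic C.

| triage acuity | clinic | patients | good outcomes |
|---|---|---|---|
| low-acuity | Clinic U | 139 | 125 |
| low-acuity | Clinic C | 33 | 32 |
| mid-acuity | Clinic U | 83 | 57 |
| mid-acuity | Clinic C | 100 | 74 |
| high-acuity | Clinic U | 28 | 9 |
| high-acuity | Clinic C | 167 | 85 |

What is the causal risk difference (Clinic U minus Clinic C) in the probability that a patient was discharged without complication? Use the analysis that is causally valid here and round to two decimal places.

Triage acuity differs across clinics for reasons unrelated to any effect of the clinic itself, and it separately predicts the outcome — a classic confounder. We must compare within triage acuity levels.
Adjusting over the population distribution of triage acuity: 0.313·(0.899−0.970) + 0.333·(0.687−0.740) + 0.355·(0.321−0.509) = -0.106.

-0.11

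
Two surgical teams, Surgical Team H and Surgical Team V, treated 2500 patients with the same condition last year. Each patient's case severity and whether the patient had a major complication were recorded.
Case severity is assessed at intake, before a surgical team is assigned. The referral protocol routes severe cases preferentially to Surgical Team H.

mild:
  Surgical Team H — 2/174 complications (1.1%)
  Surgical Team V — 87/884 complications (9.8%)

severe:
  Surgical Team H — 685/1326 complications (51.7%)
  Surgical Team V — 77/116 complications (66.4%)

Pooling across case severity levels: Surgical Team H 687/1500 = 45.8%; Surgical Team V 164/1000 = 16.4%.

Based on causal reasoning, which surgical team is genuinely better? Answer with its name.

Surgical Team H

The case severity-specific comparison favours Surgical Team H throughout, but the pooled figures favour Surgical Team V. The question is whether to condition on case severity.
Here case severity is a common cause — it drives both which surgical team a case falls under and the outcome. The crude comparison mixes populations; the stratum-specific rates are the causally relevant ones.
Within each level — mild: 1.1% vs 9.8%; severe: 51.7% vs 66.4% — Surgical Team H is lower every time.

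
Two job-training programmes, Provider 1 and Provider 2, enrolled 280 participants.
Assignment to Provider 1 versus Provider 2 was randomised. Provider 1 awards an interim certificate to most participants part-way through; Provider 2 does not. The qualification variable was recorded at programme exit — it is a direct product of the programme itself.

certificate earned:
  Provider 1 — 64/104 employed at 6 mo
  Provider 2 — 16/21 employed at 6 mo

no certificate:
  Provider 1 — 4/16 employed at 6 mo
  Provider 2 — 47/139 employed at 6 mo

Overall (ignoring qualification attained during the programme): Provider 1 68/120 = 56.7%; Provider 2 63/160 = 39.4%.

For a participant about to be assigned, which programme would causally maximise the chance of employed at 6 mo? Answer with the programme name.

The stratified and pooled comparisons disagree (Provider 2 wins within each qualification attained during the programme; Provider 1 wins overall), so the answer turns on the causal role of qualification attained during the programme.
Because the programme influences qualification attained during the programme, qualification attained during the programme is a post-treatment mediator, not a confounder. Stratifying on it would bias the estimate; the causal effect is the crude pooled difference.
Pooled: Provider 1 56.7% vs Provider 2 39.4%; Provider 1 is higher overall.

Provider 1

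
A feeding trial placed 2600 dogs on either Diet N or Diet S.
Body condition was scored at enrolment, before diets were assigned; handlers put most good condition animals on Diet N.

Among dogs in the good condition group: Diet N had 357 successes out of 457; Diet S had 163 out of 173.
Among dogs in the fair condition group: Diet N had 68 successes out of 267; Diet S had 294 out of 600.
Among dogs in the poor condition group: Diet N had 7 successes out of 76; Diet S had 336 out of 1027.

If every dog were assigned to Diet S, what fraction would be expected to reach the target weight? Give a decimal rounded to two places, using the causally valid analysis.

0.53

The stratified and pooled comparisons disagree (Diet S wins within each starting body condition; Diet N wins overall), so the answer turns on the causal role of starting body condition.
Nothing the diet does changes starting body condition; the imbalance is an allocation artefact. With starting body condition also predicting the outcome, the pooled figure is confounded, and the within-stratum comparison is the causal one.
Standardising Diet S to the population starting body condition mix: 0.242·163/173 + 0.333·294/600 + 0.424·336/1027 = 0.530.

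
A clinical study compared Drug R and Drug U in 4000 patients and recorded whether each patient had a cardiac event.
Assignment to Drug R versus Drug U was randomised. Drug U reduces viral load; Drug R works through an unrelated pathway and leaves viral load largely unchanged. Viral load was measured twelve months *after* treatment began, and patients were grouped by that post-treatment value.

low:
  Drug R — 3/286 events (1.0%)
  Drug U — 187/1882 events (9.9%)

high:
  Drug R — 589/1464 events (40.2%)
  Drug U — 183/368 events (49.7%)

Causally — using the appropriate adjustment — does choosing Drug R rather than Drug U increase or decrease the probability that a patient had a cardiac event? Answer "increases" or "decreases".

increases

Within every viral load level Drug R has the lower rate, yet pooled Drug U does — Simpson's reversal.
Viral load lies on the pathway drug → viral load → outcome, so adjusting for it blocks the indirect effect. For the total causal effect of drug, use the unadjusted pooled rates.
Pooled: Drug R 33.8% vs Drug U 16.4%; Drug U is lower overall.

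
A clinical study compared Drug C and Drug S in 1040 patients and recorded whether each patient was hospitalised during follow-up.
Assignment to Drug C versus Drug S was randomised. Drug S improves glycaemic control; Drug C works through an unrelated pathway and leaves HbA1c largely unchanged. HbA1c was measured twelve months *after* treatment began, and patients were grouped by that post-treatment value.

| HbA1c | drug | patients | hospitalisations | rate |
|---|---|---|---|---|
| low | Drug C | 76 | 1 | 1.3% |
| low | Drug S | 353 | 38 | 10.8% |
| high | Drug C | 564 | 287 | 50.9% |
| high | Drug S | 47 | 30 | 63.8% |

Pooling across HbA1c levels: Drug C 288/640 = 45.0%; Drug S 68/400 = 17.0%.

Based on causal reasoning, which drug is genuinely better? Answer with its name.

Drug S

Drug C is lower inside every HbA1c stratum but Drug S is lower in aggregate. Whether to stratify depends on how HbA1c relates to the drug.
HbA1c is recorded after the drug and is itself shifted by it — it sits on the causal path from drug to outcome. Conditioning on a mediator would strip out part of the effect we want; the pooled comparison gives the total causal effect.
Pooled: Drug C 45.0% vs Drug S 17.0%; Drug S is lower overall.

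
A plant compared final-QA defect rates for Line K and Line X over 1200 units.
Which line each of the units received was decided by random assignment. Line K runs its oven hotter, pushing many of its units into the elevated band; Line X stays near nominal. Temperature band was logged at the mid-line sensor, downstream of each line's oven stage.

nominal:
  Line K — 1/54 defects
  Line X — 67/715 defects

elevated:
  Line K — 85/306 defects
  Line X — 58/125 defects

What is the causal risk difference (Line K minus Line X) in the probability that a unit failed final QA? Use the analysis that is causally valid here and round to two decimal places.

Within every in-process temperature band level Line K has the lower rate, yet pooled Line X does — Simpson's reversal.
In-process temperature band is recorded after the line and is itself shifted by it — it sits on the causal path from line to outcome. Conditioning on a mediator would strip out part of the effect we want; the pooled comparison gives the total causal effect.
The causal difference is the pooled difference: 0.239 − 0.149 = +0.090.

+0.09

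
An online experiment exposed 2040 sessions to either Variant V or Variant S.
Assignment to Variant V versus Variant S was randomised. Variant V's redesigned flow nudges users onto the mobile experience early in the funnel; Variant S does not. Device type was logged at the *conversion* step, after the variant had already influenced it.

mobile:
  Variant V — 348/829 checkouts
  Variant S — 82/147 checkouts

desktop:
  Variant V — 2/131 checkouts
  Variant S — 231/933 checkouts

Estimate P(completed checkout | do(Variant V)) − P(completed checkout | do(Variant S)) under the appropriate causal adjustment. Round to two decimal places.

Device type is recorded after the variant and is itself shifted by it — it sits on the causal path from variant to outcome. Conditioning on a mediator would strip out part of the effect we want; the pooled comparison gives the total causal effect.
The causal difference is the pooled difference: 0.365 − 0.290 = +0.075.

+0.07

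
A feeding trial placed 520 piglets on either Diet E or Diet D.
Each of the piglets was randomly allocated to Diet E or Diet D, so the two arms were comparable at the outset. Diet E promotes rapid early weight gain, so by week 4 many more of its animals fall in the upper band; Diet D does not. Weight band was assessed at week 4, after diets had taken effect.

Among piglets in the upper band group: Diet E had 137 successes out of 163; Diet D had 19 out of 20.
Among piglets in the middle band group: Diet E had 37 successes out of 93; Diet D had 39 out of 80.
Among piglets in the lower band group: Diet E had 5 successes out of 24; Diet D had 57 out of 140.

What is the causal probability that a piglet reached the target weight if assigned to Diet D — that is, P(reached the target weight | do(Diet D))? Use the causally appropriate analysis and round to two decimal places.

Because the diet influences week-4 weight band, week-4 weight band is a post-treatment mediator, not a confounder. Stratifying on it would bias the estimate; the causal effect is the crude pooled difference.
So P(outcome | do(Diet D)) is just the pooled rate for Diet D: 115/240 = 0.479.

0.48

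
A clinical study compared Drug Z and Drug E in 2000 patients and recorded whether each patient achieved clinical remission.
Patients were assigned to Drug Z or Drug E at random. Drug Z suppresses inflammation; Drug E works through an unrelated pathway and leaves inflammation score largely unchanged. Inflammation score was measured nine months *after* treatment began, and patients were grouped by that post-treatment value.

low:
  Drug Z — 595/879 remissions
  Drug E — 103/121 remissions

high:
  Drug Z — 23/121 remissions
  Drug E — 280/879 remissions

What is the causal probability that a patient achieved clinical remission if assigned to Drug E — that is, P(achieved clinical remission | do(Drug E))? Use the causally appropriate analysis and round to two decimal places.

The inflammation score-specific comparison favours Drug E throughout, but the pooled figures favour Drug Z. The question is whether to condition on inflammation score.
Because the drug influences inflammation score, inflammation score is a post-treatment mediator, not a confounder. Stratifying on it would bias the estimate; the causal effect is the crude pooled difference.
So P(outcome | do(Drug E)) is just the pooled rate for Drug E: 383/1000 = 0.383.

0.38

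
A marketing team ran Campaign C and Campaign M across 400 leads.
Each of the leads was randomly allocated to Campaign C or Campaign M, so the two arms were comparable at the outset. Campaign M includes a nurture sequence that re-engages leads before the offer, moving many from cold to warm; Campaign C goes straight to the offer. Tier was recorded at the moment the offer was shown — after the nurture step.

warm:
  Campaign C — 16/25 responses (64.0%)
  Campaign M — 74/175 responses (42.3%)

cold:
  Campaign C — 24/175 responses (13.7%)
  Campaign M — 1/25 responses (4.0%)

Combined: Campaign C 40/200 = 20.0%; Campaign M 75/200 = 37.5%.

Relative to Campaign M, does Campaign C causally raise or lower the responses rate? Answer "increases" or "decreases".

decreases

Within every engagement tier level Campaign C has the higher rate, yet pooled Campaign M does — Simpson's reversal.
Engagement tier lies on the pathway campaign → engagement tier → outcome, so adjusting for it blocks the indirect effect. For the total causal effect of campaign, use the unadjusted pooled rates.
Pooled: Campaign C 20.0% vs Campaign M 37.5%; Campaign M is higher overall.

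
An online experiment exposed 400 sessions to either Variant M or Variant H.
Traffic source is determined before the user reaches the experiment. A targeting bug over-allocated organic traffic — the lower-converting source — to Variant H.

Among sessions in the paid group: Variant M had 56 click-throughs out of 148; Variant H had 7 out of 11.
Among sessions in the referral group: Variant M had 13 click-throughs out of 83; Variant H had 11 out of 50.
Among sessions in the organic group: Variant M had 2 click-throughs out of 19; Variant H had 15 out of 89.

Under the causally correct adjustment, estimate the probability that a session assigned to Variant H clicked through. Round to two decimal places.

The traffic source-specific comparison favours Variant H throughout, but the pooled figures favour Variant M. The question is whether to condition on traffic source.
The imbalance in traffic source arose from how sessions were allocated, not from anything the variant did; and traffic source independently affects the outcome. The pooled gap is confounded — condition on traffic source.
Standardising Variant H to the population traffic source mix: 0.398·7/11 + 0.333·11/50 + 0.270·15/89 = 0.372.

0.37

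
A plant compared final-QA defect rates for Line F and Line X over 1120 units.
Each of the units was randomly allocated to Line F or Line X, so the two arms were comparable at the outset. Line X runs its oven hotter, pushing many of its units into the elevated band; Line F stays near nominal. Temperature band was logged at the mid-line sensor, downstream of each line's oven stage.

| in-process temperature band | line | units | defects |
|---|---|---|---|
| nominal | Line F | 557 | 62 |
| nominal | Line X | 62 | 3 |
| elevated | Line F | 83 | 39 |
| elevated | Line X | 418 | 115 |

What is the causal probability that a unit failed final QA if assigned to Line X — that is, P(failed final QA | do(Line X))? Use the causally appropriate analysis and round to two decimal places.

Stratifying would compare lines among units the lines themselves sorted into in-process temperature band groups — a form of selection on an intermediate. The unconditioned pooled rates give the total causal effect.
So P(outcome | do(Line X)) is just the pooled rate for Line X: 118/480 = 0.246.

0.25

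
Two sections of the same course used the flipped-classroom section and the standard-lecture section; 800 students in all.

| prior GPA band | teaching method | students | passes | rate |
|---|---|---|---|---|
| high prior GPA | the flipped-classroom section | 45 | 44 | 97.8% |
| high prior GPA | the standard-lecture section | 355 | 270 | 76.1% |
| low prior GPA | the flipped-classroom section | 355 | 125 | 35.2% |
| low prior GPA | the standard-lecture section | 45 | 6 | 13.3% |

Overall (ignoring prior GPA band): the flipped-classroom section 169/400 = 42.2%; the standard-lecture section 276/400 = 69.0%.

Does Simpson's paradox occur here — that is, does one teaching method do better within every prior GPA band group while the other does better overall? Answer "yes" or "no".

yes

Within each prior GPA band level (high prior GPA 97.8% vs 76.1%; low prior GPA 35.2% vs 13.3%), the flipped-classroom section has the higher rate every time. Pooled: 42.2% vs 69.0% — the standard-lecture section has the higher rate overall. The two comparisons disagree.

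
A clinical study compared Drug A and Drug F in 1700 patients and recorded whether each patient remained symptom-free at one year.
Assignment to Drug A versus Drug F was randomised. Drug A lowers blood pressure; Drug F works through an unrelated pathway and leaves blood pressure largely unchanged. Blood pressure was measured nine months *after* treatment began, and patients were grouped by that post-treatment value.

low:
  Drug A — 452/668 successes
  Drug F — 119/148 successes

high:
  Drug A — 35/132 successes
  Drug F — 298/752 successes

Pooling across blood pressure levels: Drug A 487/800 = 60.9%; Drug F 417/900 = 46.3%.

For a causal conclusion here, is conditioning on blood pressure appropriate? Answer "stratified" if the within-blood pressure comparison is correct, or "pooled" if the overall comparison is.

pooled

Because the drug influences blood pressure, blood pressure is a post-treatment mediator, not a confounder. Stratifying on it would bias the estimate; the causal effect is the crude pooled difference.
Pooled: Drug A 60.9% vs Drug F 46.3%; Drug A is higher overall.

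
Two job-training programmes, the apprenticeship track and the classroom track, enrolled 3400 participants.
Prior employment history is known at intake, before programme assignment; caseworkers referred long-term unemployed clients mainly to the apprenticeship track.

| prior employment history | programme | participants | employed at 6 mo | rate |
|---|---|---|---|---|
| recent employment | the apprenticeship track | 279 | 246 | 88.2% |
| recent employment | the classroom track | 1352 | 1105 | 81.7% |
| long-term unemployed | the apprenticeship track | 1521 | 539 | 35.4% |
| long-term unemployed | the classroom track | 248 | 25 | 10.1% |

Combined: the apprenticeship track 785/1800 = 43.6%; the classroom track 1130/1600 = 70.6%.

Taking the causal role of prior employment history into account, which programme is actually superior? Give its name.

The prior employment history-specific comparison favours the apprenticeship track throughout, but the pooled figures favour the classroom track. The question is whether to condition on prior employment history.
Prior employment history differs across programmes for reasons unrelated to any effect of the programme itself, and it separately predicts the outcome — a classic confounder. We must compare within prior employment history levels.
Within each level — recent employment: 88.2% vs 81.7%; long-term unemployed: 35.4% vs 10.1% — the apprenticeship track is higher every time.

the apprenticeship track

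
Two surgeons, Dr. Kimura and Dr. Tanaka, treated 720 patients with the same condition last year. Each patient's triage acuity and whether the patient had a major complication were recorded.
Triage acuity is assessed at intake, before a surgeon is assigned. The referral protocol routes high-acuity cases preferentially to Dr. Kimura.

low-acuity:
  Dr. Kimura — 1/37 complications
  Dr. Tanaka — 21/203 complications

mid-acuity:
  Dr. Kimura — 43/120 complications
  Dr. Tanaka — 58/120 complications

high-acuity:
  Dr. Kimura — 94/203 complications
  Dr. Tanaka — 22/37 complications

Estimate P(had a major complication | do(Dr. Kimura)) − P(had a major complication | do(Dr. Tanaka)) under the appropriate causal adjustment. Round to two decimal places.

-0.11

The triage acuity-specific comparison favours Dr. Kimura throughout, but the pooled figures favour Dr. Tanaka. The question is whether to condition on triage acuity.
The imbalance in triage acuity arose from how patients were allocated, not from anything the surgeon did; and triage acuity independently affects the outcome. The pooled gap is confounded — condition on triage acuity.
Adjusting over the population distribution of triage acuity: 0.333·(0.027−0.103) + 0.333·(0.358−0.483) + 0.333·(0.463−0.595) = -0.111.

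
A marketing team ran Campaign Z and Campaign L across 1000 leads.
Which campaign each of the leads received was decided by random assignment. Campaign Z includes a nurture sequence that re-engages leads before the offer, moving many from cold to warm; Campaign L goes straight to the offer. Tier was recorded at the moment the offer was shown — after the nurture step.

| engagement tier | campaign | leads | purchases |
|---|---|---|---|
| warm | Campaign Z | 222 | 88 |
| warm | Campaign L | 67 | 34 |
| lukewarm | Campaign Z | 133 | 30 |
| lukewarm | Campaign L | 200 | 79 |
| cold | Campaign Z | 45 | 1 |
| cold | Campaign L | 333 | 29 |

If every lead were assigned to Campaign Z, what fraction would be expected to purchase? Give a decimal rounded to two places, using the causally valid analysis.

The engagement tier-specific comparison favours Campaign L throughout, but the pooled figures favour Campaign Z. The question is whether to condition on engagement tier.
Engagement tier here is a post-treatment variable shaped by the campaign; conditioning on it would introduce bias rather than remove it. The overall comparison is the causal one.
So P(outcome | do(Campaign Z)) is just the pooled rate for Campaign Z: 119/400 = 0.297.

0.30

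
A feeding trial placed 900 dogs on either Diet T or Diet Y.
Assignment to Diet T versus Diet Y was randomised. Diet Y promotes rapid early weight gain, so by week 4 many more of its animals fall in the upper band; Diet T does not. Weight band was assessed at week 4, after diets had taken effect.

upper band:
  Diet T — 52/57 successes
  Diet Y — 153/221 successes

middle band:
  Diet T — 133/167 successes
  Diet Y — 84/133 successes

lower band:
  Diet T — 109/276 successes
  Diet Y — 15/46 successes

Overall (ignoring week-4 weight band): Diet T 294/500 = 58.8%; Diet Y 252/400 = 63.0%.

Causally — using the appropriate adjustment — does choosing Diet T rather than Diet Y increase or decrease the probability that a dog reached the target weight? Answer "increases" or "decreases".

decreases

Diet T is higher inside every week-4 weight band stratum but Diet Y is higher in aggregate. Whether to stratify depends on how week-4 weight band relates to the diet.
Week-4 weight band here is a post-treatment variable shaped by the diet; conditioning on it would introduce bias rather than remove it. The overall comparison is the causal one.
Pooled: Diet T 58.8% vs Diet Y 63.0%; Diet Y is higher overall.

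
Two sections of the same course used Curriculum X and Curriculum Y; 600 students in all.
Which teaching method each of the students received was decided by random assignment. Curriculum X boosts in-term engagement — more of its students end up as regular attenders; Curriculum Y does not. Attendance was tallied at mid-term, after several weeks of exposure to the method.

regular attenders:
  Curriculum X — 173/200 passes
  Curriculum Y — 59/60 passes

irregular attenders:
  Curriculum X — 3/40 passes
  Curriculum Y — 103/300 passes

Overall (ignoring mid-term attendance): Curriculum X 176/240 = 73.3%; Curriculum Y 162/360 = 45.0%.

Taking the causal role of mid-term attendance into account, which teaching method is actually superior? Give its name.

Curriculum X

The stratified and pooled comparisons disagree (Curriculum Y wins within each mid-term attendance; Curriculum X wins overall), so the answer turns on the causal role of mid-term attendance.
Mid-term attendance is downstream of the teaching method. One should not condition on a consequence of treatment, so the overall rates are the right comparison.
Pooled: Curriculum X 73.3% vs Curriculum Y 45.0%; Curriculum X is higher overall.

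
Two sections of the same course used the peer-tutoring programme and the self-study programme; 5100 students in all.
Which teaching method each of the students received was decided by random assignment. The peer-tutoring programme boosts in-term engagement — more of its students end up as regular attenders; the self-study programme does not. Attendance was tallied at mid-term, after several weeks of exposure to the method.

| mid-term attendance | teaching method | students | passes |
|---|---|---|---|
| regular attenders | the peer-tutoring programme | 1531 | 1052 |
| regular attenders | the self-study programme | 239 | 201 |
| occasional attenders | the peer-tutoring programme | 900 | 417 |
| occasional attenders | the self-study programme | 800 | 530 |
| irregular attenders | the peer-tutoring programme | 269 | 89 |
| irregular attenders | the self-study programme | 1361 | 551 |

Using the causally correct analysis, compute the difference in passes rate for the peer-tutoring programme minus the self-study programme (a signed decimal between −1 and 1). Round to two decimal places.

+0.04

Within every mid-term attendance level the self-study programme has the higher rate, yet pooled the peer-tutoring programme does — Simpson's reversal.
Mid-term attendance here is a post-treatment variable shaped by the teaching method; conditioning on it would introduce bias rather than remove it. The overall comparison is the causal one.
The causal difference is the pooled difference: 0.577 − 0.534 = +0.043.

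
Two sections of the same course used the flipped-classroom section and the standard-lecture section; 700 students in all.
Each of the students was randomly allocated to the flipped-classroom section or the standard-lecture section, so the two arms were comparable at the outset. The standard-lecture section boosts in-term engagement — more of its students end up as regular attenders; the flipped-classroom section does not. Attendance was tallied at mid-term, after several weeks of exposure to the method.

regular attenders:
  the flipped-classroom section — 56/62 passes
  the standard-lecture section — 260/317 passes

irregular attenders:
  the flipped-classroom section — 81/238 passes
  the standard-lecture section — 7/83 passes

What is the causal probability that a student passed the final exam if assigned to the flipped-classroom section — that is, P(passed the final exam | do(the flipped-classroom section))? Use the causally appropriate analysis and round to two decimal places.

the flipped-classroom section is higher inside every mid-term attendance stratum but the standard-lecture section is higher in aggregate. Whether to stratify depends on how mid-term attendance relates to the teaching method.
Because the teaching method influences mid-term attendance, mid-term attendance is a post-treatment mediator, not a confounder. Stratifying on it would bias the estimate; the causal effect is the crude pooled difference.
So P(outcome | do(the flipped-classroom section)) is just the pooled rate for the flipped-classroom section: 137/300 = 0.457.

0.46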